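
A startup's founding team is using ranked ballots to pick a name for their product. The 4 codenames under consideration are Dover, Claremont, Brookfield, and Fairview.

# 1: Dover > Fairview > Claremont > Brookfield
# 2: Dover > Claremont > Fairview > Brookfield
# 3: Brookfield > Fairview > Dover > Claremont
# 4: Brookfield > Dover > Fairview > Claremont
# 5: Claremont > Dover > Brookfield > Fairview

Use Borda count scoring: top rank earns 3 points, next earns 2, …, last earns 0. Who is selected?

Borda scores:
  Dover: 3 + 3 + 1 + 2 + 2 = 11
  Claremont: 1 + 2 + 0 + 0 + 3 = 6
  Brookfield: 0 + 0 + 3 + 3 + 1 = 7
  Fairview: 2 + 1 + 2 + 1 + 0 = 6
Dover has the highest total.

Dover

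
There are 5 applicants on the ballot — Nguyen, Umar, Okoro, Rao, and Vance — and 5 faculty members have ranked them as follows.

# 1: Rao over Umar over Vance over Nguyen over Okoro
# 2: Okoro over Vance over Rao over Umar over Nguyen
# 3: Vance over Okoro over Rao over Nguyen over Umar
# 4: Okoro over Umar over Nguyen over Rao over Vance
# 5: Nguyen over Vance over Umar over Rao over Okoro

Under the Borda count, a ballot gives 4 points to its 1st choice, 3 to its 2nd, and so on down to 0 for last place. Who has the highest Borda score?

Vance

Borda scores:
  Nguyen: 1 + 0 + 1 + 2 + 4 = 8
  Umar: 3 + 1 + 0 + 3 + 2 = 9
  Okoro: 0 + 4 + 3 + 4 + 0 = 11
  Rao: 4 + 2 + 2 + 1 + 1 = 10
  Vance: 2 + 3 + 4 + 0 + 3 = 12
Vance has the highest total.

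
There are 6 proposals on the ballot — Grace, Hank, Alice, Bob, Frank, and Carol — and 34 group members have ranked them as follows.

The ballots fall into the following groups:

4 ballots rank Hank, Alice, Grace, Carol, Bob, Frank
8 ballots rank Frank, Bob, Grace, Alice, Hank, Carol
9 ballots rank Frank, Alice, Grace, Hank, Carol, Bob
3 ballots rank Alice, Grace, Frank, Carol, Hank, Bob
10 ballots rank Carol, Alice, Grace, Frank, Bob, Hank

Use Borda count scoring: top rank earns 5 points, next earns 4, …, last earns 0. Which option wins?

Borda scores:
  Grace: 4·3 + 8·3 + 9·3 + 3·4 + 10·3 = 105
  Hank: 4·5 + 8·1 + 9·2 + 3·1 + 10·0 = 49
  Alice: 4·4 + 8·2 + 9·4 + 3·5 + 10·4 = 123
  Bob: 4·1 + 8·4 + 9·0 + 3·0 + 10·1 = 46
  Frank: 4·0 + 8·5 + 9·5 + 3·3 + 10·2 = 114
  Carol: 4·2 + 8·0 + 9·1 + 3·2 + 10·5 = 73
Alice has the highest total.

Alice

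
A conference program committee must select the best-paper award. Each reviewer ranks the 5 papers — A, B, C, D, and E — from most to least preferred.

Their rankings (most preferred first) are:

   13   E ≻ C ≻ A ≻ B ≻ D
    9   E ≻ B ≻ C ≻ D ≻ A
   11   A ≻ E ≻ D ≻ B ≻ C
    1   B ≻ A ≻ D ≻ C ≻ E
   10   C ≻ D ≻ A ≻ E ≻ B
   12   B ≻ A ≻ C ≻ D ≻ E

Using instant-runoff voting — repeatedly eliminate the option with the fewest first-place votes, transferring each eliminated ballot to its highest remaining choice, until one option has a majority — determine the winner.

A

Round 1: E 22, B 13, A 11, C 10, D 0. D has the fewest and is eliminated.
Round 2: E 22, B 13, A 11, C 10. C has the fewest and is eliminated.
Round 3: E 22, A 21, B 13. B has the fewest and is eliminated.
Round 4: A 34, E 22. A has a majority.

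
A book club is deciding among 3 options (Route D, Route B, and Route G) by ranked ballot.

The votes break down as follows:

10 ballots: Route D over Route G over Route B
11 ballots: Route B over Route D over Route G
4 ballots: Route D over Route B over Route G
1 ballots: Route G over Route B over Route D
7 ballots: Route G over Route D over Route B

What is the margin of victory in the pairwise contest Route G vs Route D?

Ballots ranking Route G above Route D: 1+7 = 8.
Ballots ranking Route D above Route G: 10+11+4 = 25.
Route D wins 25–8, a margin of 17.

17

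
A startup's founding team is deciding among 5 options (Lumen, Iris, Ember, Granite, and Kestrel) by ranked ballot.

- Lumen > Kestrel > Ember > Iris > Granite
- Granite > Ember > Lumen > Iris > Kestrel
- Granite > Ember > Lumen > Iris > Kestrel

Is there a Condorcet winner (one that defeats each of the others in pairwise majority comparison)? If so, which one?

Granite

Head-to-head results (3 voters total):
Lumen vs Iris: Lumen wins 3–0.
Lumen vs Ember: Ember wins 2–1.
Lumen vs Granite: Granite wins 2–1.
Lumen vs Kestrel: Lumen wins 3–0.
Iris vs Ember: Ember wins 3–0.
Iris vs Granite: Granite wins 2–1.
Iris vs Kestrel: Iris wins 2–1.
Ember vs Granite: Granite wins 2–1.
Ember vs Kestrel: Ember wins 2–1.
Granite vs Kestrel: Granite wins 2–1.
Granite beats each rival — Lumen (2–1), Iris (2–1), Ember (2–1), Kestrel (2–1) — so Granite is the Condorcet winner.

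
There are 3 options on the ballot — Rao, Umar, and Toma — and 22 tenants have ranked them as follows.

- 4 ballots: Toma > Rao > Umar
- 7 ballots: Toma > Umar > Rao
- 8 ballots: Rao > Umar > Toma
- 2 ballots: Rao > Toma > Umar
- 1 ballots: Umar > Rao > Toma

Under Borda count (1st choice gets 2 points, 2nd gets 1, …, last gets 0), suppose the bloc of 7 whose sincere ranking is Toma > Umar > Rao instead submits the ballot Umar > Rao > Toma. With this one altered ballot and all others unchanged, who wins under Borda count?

Rao

Borda totals with the altered ballot: Rao 32, Umar 24, Toma 10.
The winner is unchanged: still Rao.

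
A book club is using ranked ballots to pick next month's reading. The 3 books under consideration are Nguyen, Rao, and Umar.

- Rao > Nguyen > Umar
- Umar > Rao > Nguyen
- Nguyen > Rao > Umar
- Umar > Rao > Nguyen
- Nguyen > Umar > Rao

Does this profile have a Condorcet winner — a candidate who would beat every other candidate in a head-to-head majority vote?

No

Head-to-head results (5 voters total):
Nguyen vs Rao: Rao wins 3–2.
Nguyen vs Umar: Nguyen wins 3–2.
Rao vs Umar: Umar wins 3–2.
No candidate beats all others: Nguyen beats Umar beats Rao beats Nguyen, a majority cycle.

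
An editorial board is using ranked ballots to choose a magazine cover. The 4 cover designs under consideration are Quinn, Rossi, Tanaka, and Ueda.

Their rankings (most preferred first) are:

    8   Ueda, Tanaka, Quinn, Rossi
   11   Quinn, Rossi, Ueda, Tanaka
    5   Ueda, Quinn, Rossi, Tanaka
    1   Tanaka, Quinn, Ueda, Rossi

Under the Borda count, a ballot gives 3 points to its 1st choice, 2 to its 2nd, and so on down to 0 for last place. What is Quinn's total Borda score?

Borda scores:
  Quinn: 8·1 + 11·3 + 5·2 + 2 = 53
  Rossi: 8·0 + 11·2 + 5·1 + 0 = 27
  Tanaka: 8·2 + 11·0 + 5·0 + 3 = 19
  Ueda: 8·3 + 11·1 + 5·3 + 1 = 51

53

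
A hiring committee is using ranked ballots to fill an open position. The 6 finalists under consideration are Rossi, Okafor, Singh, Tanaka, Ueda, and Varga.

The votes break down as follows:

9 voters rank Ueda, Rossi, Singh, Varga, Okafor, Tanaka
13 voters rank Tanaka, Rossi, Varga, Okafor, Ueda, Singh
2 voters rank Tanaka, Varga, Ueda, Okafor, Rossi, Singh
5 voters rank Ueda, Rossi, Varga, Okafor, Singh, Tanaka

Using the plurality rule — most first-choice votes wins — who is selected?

First-place vote totals:
  Rossi: 0
  Okafor: 0
  Singh: 0
  Tanaka: 15
  Ueda: 14
  Varga: 0
Tanaka has the most first-place votes.

Tanaka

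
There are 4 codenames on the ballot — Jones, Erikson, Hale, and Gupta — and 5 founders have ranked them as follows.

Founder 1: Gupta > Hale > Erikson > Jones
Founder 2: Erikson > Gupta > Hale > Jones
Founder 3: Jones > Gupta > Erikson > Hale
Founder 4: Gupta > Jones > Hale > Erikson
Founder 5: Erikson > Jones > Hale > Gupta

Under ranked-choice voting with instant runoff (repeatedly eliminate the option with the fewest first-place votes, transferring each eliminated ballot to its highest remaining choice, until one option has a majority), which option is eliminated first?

Round 1: Erikson 2, Gupta 2, Jones 1, Hale 0. Hale has the fewest and is eliminated.
Round 2: Erikson 2, Gupta 2, Jones 1. Jones has the fewest and is eliminated.
Round 3: Gupta 3, Erikson 2. Gupta has a majority.

Hale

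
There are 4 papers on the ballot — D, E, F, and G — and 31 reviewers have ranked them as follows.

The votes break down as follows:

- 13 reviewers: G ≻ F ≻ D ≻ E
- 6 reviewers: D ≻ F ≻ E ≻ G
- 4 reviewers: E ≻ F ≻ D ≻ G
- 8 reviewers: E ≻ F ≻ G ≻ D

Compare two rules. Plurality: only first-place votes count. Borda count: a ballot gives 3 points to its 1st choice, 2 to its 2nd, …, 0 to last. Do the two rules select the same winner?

No

Plurality first-place counts: D 6, E 12, F 0, G 13 → G.
Borda totals: D 35, E 42, F 62, G 47 → F.
The two rules disagree: plurality picks G, Borda picks F.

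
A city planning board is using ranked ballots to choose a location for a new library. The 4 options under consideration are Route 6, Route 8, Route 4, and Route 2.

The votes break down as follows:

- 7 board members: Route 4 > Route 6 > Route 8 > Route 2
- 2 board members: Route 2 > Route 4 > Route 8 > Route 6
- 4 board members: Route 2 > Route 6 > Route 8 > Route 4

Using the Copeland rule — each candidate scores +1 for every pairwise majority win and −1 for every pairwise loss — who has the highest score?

Route 4

Pairwise results:
  Route 6 vs Route 8: Route 6 wins 11–2.
  Route 6 vs Route 4: Route 4 wins 9–4.
  Route 6 vs Route 2: Route 6 wins 7–6.
  Route 8 vs Route 4: Route 4 wins 9–4.
  Route 8 vs Route 2: Route 8 wins 7–6.
  Route 4 vs Route 2: Route 4 wins 7–6.
Copeland scores (wins − losses):
  Route 6: 2 − 1 = 1
  Route 8: 1 − 2 = -1
  Route 4: 3 − 0 = 3
  Route 2: 0 − 3 = -3
Route 4 has the best Copeland score.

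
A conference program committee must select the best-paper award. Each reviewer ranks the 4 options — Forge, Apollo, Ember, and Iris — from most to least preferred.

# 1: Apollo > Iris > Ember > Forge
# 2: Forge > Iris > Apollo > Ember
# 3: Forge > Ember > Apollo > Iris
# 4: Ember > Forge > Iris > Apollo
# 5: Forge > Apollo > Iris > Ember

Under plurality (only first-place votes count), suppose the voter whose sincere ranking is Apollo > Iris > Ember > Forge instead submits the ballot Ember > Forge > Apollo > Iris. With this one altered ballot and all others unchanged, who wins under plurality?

Forge

First-place totals with the altered ballot: Forge 3, Apollo 0, Ember 2, Iris 0.
The winner is unchanged: still Forge.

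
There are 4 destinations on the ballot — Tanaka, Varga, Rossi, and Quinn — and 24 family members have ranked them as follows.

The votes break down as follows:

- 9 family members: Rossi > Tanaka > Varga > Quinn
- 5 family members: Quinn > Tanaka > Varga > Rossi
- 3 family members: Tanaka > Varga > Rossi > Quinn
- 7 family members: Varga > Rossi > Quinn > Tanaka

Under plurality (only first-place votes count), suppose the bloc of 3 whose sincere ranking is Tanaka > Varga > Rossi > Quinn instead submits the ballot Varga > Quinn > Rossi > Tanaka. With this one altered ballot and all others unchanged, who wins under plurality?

Varga

First-place totals with the altered ballot: Tanaka 0, Varga 10, Rossi 9, Quinn 5.
The switch changes the winner from Rossi to Varga.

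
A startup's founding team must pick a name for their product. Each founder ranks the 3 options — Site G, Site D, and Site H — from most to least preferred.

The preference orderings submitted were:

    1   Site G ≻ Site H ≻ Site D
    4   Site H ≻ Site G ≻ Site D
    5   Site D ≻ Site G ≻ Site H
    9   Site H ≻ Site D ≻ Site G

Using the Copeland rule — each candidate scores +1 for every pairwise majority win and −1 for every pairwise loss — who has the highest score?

Pairwise results:
  Site G vs Site D: Site D wins 14–5.
  Site G vs Site H: Site H wins 13–6.
  Site D vs Site H: Site H wins 14–5.
Copeland scores (wins − losses):
  Site G: 0 − 2 = -2
  Site D: 1 − 1 = 0
  Site H: 2 − 0 = 2
Site H has the best Copeland score.

Site H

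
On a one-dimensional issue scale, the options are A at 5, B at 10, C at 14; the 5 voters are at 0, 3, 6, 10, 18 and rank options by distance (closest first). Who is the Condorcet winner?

A

With single-peaked preferences on a line, the Condorcet winner is the candidate closest to the median voter.
The median voter (position 6) is closest to A at 5.
Check: A vs B — voters closer to A: 3 of 5.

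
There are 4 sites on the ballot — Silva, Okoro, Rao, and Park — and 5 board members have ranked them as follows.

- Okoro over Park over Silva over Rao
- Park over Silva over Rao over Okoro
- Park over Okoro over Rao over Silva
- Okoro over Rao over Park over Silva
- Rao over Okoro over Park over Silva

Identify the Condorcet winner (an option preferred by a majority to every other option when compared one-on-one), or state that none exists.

Head-to-head results (5 voters total):
Silva vs Okoro: Okoro wins 4–1.
Silva vs Rao: Rao wins 3–2.
Silva vs Park: Park wins 5–0.
Okoro vs Rao: Okoro wins 3–2.
Okoro vs Park: Okoro wins 3–2.
Rao vs Park: Park wins 3–2.
Okoro beats each rival — Silva (4–1), Rao (3–2), Park (3–2) — so Okoro is the Condorcet winner.

Okoro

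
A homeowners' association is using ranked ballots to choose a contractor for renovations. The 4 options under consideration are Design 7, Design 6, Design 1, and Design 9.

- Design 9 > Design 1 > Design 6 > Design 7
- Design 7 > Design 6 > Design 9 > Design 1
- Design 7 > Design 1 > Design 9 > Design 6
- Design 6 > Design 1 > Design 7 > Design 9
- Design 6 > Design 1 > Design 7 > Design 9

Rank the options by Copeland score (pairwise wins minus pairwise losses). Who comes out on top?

Design 6

Pairwise results:
  Design 7 vs Design 6: Design 6 wins 3–2.
  Design 7 vs Design 1: Design 1 wins 3–2.
  Design 7 vs Design 9: Design 7 wins 4–1.
  Design 6 vs Design 1: Design 6 wins 3–2.
  Design 6 vs Design 9: Design 6 wins 3–2.
  Design 1 vs Design 9: Design 1 wins 3–2.
Copeland scores (wins − losses):
  Design 7: 1 − 2 = -1
  Design 6: 3 − 0 = 3
  Design 1: 2 − 1 = 1
  Design 9: 0 − 3 = -3
Design 6 has the best Copeland score.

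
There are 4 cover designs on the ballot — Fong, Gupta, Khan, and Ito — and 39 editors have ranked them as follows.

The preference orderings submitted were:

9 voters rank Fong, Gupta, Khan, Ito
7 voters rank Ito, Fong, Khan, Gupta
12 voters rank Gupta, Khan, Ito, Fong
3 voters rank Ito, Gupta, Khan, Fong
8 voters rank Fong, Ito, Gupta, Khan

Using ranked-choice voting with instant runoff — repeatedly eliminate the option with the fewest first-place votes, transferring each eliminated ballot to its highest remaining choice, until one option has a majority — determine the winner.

Round 1: Fong 17, Gupta 12, Ito 10, Khan 0. Khan has the fewest and is eliminated.
Round 2: Fong 17, Gupta 12, Ito 10. Ito has the fewest and is eliminated.
Round 3: Fong 24, Gupta 15. Fong has a majority.

Fong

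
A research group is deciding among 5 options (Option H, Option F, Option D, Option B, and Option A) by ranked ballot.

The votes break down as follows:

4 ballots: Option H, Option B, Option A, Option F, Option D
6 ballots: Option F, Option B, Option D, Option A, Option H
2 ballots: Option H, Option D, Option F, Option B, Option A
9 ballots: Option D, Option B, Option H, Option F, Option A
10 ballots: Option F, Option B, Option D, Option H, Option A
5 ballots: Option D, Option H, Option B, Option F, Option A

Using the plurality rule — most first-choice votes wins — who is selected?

Option F

First-place vote totals:
  Option H: 6
  Option F: 16
  Option D: 14
  Option B: 0
  Option A: 0
Option F has the most first-place votes.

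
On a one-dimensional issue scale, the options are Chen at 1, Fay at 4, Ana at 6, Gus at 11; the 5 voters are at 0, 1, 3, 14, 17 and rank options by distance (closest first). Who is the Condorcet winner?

Fay

With single-peaked preferences on a line, the Condorcet winner is the candidate closest to the median voter.
The median voter (position 3) is closest to Fay at 4.
Check: Fay vs Gus — voters closer to Fay: 3 of 5.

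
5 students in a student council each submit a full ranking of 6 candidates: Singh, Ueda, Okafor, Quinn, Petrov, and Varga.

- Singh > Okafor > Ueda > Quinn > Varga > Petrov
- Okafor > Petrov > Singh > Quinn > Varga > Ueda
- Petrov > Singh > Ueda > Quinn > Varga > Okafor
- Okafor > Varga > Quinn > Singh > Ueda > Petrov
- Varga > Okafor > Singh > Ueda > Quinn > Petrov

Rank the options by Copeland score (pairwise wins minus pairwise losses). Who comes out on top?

Pairwise results:
  Singh vs Ueda: Singh wins 5–0.
  Singh vs Okafor: Okafor wins 3–2.
  Singh vs Quinn: Singh wins 4–1.
  Singh vs Petrov: Singh wins 3–2.
  Singh vs Varga: Singh wins 3–2.
  Ueda vs Okafor: Okafor wins 4–1.
  Ueda vs Quinn: Ueda wins 3–2.
  Ueda vs Petrov: Ueda wins 3–2.
  Ueda vs Varga: Varga wins 3–2.
  Okafor vs Quinn: Okafor wins 4–1.
  Okafor vs Petrov: Okafor wins 4–1.
  Okafor vs Varga: Okafor wins 3–2.
  Quinn vs Petrov: Quinn wins 3–2.
  Quinn vs Varga: Quinn wins 3–2.
  Petrov vs Varga: Varga wins 3–2.
Copeland scores (wins − losses):
  Singh: 4 − 1 = 3
  Ueda: 2 − 3 = -1
  Okafor: 5 − 0 = 5
  Quinn: 2 − 3 = -1
  Petrov: 0 − 5 = -5
  Varga: 2 − 3 = -1
Okafor has the best Copeland score.

Okafor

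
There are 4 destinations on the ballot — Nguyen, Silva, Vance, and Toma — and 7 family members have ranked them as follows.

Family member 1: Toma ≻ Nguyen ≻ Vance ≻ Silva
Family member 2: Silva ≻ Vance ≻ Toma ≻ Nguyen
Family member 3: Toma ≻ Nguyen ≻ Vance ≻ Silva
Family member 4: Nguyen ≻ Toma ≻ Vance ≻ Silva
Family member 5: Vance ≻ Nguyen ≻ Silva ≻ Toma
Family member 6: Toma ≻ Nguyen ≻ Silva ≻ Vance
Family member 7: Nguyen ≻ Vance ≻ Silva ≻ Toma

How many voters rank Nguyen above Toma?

3

Ballots ranking Nguyen above Toma: 3.
Ballots ranking Toma above Nguyen: 4.
So 3 of 7 voters prefer Nguyen to Toma.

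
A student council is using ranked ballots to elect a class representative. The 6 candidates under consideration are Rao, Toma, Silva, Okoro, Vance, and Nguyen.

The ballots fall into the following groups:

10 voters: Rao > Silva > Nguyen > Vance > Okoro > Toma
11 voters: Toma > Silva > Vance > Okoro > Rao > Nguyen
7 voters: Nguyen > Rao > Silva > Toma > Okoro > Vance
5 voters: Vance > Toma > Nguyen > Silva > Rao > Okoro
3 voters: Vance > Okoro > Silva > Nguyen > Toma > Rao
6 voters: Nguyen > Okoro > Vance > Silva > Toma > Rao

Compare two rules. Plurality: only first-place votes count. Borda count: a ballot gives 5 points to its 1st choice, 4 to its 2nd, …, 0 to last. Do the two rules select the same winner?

No

Plurality first-place counts: Rao 10, Toma 11, Silva 0, Okoro 0, Vance 8, Nguyen 13 → Nguyen.
Borda totals: Rao 94, Toma 98, Silva 136, Okoro 75, Vance 111, Nguyen 116 → Silva.
The two rules disagree: plurality picks Nguyen, Borda picks Silva.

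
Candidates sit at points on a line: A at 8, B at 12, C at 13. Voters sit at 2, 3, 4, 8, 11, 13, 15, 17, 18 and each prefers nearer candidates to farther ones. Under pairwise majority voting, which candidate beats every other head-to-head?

With single-peaked preferences on a line, the Condorcet winner is the candidate closest to the median voter.
The median voter (position 11) is closest to B at 12.
Check: B vs A — voters closer to B: 5 of 9.

B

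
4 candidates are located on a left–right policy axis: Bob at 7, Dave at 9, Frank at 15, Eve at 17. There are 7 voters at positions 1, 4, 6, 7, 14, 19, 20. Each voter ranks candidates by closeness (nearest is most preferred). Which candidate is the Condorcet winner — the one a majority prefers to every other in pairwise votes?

Bob

With single-peaked preferences on a line, the Condorcet winner is the candidate closest to the median voter.
The median voter (position 7) is closest to Bob at 7.
Check: Bob vs Frank — voters closer to Bob: 4 of 7.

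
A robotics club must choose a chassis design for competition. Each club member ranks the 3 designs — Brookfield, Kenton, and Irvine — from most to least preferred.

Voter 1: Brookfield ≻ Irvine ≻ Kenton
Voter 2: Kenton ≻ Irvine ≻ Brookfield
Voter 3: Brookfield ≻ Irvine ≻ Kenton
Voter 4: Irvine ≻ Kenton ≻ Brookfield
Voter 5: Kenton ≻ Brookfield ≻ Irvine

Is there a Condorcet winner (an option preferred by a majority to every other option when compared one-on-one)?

Head-to-head results (5 voters total):
Brookfield vs Kenton: Kenton wins 3–2.
Brookfield vs Irvine: Brookfield wins 3–2.
Kenton vs Irvine: Irvine wins 3–2.
No candidate beats all others: Brookfield beats Irvine beats Kenton beats Brookfield, a majority cycle.

No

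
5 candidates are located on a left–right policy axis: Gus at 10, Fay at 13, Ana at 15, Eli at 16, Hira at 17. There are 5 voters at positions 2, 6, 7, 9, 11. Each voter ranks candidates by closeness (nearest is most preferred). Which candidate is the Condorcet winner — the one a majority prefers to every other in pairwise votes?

With single-peaked preferences on a line, the Condorcet winner is the candidate closest to the median voter.
The median voter (position 7) is closest to Gus at 10.
Check: Gus vs Hira — voters closer to Gus: 5 of 5.

Gus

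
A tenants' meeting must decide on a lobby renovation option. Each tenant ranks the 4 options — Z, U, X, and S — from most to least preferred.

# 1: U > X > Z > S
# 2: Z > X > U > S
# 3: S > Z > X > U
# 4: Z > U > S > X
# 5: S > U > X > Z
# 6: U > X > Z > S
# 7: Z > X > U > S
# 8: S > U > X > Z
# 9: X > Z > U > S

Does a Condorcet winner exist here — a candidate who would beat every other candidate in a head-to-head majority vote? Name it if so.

No Condorcet winner

Head-to-head results (9 voters total):
Z vs U: Z wins 5–4.
Z vs X: X wins 5–4.
Z vs S: Z wins 6–3.
U vs X: U wins 5–4.
U vs S: U wins 6–3.
X vs S: X wins 5–4.
No candidate beats all others: Z beats U beats X beats Z, a majority cycle.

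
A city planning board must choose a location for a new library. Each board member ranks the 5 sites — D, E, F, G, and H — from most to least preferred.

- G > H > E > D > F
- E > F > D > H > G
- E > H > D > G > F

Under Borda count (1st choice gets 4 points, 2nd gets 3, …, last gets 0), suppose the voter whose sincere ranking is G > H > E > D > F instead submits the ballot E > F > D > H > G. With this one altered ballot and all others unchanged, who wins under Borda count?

E

Borda totals with the altered ballot: D 6, E 12, F 6, G 1, H 5.
The winner is unchanged: still E.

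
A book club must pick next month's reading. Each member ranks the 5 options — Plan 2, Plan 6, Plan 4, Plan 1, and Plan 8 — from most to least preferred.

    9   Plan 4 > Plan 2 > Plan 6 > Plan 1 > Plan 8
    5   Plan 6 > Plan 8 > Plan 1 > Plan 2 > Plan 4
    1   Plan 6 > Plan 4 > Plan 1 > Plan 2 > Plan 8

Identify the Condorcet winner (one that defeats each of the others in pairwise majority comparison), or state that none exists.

Head-to-head results (15 voters total):
Plan 2 vs Plan 6: Plan 2 wins 9–6.
Plan 2 vs Plan 4: Plan 4 wins 10–5.
Plan 2 vs Plan 1: Plan 2 wins 9–6.
Plan 2 vs Plan 8: Plan 2 wins 10–5.
Plan 6 vs Plan 4: Plan 4 wins 9–6.
Plan 6 vs Plan 1: Plan 6 wins 15–0.
Plan 6 vs Plan 8: Plan 6 wins 15–0.
Plan 4 vs Plan 1: Plan 4 wins 10–5.
Plan 4 vs Plan 8: Plan 4 wins 10–5.
Plan 1 vs Plan 8: Plan 1 wins 10–5.
Plan 4 beats each rival — Plan 2 (10–5), Plan 6 (9–6), Plan 1 (10–5), Plan 8 (10–5) — so Plan 4 is the Condorcet winner.

Plan 4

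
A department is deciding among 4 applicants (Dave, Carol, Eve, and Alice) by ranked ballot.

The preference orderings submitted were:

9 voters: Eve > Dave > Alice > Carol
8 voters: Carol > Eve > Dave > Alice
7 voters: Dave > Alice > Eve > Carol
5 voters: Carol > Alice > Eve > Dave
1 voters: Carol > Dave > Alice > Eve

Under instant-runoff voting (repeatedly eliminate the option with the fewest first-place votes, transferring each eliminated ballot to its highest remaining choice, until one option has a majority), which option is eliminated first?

Round 1: Carol 14, Eve 9, Dave 7, Alice 0. Alice has the fewest and is eliminated.
Round 2: Carol 14, Eve 9, Dave 7. Dave has the fewest and is eliminated.
Round 3: Eve 16, Carol 14. Eve has a majority.

Alice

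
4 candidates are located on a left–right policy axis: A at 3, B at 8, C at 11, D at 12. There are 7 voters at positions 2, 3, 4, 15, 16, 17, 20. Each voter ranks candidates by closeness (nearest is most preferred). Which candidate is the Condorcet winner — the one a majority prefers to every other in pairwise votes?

D

With single-peaked preferences on a line, the Condorcet winner is the candidate closest to the median voter.
The median voter (position 15) is closest to D at 12.
Check: D vs C — voters closer to D: 4 of 7.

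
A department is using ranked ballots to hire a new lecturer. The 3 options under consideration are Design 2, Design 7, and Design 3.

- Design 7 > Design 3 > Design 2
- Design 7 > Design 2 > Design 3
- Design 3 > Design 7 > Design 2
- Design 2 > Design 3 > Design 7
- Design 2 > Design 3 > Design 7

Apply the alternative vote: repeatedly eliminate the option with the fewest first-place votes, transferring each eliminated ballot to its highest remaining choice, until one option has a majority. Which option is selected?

Design 7

Round 1: Design 2 2, Design 7 2, Design 3 1. Design 3 has the fewest and is eliminated.
Round 2: Design 7 3, Design 2 2. Design 7 has a majority.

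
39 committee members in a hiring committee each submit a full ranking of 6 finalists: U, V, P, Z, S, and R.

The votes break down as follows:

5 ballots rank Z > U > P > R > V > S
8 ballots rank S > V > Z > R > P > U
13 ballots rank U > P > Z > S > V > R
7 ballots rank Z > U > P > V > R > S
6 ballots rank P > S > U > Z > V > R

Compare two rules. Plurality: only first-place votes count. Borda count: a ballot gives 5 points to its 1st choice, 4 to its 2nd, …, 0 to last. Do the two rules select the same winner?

No

Plurality first-place counts: U 13, V 0, P 6, Z 12, S 8, R 0 → U.
Borda totals: U 131, V 70, P 126, Z 135, S 90, R 33 → Z.
The two rules disagree: plurality picks U, Borda picks Z.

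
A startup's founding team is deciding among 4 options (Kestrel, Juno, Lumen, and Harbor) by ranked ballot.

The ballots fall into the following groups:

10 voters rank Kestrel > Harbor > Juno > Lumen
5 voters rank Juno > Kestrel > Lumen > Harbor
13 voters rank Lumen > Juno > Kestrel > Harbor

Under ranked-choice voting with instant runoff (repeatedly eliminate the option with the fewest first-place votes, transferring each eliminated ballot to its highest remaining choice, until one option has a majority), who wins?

Round 1: Lumen 13, Kestrel 10, Juno 5, Harbor 0. Harbor has the fewest and is eliminated.
Round 2: Lumen 13, Kestrel 10, Juno 5. Juno has the fewest and is eliminated.
Round 3: Kestrel 15, Lumen 13. Kestrel has a majority.

Kestrel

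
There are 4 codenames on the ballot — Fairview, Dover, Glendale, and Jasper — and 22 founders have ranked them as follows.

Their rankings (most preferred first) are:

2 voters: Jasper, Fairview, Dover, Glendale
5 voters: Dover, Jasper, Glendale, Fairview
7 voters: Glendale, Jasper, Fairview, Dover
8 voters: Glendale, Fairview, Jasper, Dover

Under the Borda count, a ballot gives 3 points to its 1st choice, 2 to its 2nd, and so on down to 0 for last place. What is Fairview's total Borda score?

27

Borda scores:
  Fairview: 2·2 + 5·0 + 7·1 + 8·2 = 27
  Dover: 2·1 + 5·3 + 7·0 + 8·0 = 17
  Glendale: 2·0 + 5·1 + 7·3 + 8·3 = 50
  Jasper: 2·3 + 5·2 + 7·2 + 8·1 = 38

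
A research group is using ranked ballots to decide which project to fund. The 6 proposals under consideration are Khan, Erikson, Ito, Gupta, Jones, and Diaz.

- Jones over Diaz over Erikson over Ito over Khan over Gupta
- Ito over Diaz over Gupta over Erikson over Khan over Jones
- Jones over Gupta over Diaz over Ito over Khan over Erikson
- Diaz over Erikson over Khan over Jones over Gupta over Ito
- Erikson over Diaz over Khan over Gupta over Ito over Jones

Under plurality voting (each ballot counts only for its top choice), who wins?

Jones

First-place vote totals:
  Khan: 0
  Erikson: 1
  Ito: 1
  Gupta: 0
  Jones: 2
  Diaz: 1
Jones has the most first-place votes.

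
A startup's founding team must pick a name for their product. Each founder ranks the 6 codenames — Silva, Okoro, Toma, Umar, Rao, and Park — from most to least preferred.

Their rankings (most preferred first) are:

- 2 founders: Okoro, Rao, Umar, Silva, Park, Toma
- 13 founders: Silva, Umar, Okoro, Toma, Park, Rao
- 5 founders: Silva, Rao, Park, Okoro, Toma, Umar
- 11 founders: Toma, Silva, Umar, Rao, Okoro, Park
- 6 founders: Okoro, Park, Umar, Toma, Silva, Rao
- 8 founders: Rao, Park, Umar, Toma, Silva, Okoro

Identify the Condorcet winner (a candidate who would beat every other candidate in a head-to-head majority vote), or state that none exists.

No Condorcet winner

Head-to-head results (45 voters total):
Silva vs Okoro: Silva wins 37–8.
Silva vs Toma: Toma wins 25–20.
Silva vs Umar: Silva wins 29–16.
Silva vs Rao: Silva wins 35–10.
Silva vs Park: Silva wins 31–14.
Okoro vs Toma: Okoro wins 26–19.
Okoro vs Umar: Umar wins 32–13.
Okoro vs Rao: Rao wins 24–21.
Okoro vs Park: Okoro wins 32–13.
Toma vs Umar: Umar wins 29–16.
Toma vs Rao: Toma wins 30–15.
Toma vs Park: Toma wins 24–21.
Umar vs Rao: Umar wins 30–15.
Umar vs Park: Umar wins 26–19.
Rao vs Park: Rao wins 26–19.
No candidate beats all others: Silva beats Okoro beats Toma beats Silva, a majority cycle.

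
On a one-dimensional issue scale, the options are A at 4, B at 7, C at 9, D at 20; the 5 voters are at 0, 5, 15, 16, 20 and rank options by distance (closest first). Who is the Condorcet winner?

With single-peaked preferences on a line, the Condorcet winner is the candidate closest to the median voter.
The median voter (position 15) is closest to D at 20.
Check: D vs B — voters closer to D: 3 of 5.

D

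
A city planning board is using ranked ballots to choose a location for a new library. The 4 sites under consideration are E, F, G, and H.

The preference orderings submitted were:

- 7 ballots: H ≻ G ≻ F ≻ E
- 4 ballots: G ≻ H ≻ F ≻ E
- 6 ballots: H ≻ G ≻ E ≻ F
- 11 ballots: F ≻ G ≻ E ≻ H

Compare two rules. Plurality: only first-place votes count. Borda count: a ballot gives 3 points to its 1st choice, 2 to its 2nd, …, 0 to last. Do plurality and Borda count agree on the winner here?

No

Plurality first-place counts: E 0, F 11, G 4, H 13 → H.
Borda totals: E 17, F 44, G 60, H 47 → G.
The two rules disagree: plurality picks H, Borda picks G.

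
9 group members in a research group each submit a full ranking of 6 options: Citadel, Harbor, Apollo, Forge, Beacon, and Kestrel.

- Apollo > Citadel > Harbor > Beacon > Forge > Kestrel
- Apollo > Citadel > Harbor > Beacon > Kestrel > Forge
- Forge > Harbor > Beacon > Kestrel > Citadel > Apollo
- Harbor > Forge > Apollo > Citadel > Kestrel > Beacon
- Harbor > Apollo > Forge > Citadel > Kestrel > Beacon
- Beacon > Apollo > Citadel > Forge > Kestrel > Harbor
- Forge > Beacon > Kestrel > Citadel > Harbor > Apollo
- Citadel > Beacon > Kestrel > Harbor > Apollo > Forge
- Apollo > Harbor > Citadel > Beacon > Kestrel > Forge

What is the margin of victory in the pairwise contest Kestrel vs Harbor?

3

Ballots ranking Kestrel above Harbor: 3.
Ballots ranking Harbor above Kestrel: 6.
Harbor wins 6–3, a margin of 3.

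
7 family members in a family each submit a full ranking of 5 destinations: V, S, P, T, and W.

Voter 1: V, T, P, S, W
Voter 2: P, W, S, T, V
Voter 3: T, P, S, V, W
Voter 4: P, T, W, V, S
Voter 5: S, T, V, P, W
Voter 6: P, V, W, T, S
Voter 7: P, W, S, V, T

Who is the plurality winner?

P

First-place vote totals:
  V: 1
  S: 1
  P: 4
  T: 1
  W: 0
P has the most first-place votes.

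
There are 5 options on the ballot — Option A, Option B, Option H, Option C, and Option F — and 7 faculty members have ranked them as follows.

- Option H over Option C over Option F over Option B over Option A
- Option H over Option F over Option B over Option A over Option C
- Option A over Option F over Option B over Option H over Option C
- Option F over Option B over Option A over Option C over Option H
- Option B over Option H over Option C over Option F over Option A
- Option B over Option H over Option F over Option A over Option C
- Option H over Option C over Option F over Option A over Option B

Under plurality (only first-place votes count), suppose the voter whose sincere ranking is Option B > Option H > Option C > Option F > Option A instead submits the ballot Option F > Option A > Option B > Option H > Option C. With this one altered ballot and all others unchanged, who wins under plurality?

Option H

First-place totals with the altered ballot: Option A 1, Option B 1, Option H 3, Option C 0, Option F 2.
The winner is unchanged: still Option H.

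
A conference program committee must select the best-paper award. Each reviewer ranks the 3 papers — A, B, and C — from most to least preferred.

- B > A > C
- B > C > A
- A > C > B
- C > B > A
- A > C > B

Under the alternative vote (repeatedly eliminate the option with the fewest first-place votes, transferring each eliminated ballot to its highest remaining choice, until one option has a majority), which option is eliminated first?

C

Round 1: A 2, B 2, C 1. C has the fewest and is eliminated.
Round 2: B 3, A 2. B has a majority.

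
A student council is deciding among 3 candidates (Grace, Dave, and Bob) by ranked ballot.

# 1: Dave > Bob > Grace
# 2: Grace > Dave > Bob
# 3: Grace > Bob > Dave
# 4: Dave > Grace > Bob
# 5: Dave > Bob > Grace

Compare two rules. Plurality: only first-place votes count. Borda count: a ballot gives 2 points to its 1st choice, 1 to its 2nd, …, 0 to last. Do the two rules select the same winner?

Plurality first-place counts: Grace 2, Dave 3, Bob 0 → Dave.
Borda totals: Grace 5, Dave 7, Bob 3 → Dave.
The two rules agree on Dave.

Yes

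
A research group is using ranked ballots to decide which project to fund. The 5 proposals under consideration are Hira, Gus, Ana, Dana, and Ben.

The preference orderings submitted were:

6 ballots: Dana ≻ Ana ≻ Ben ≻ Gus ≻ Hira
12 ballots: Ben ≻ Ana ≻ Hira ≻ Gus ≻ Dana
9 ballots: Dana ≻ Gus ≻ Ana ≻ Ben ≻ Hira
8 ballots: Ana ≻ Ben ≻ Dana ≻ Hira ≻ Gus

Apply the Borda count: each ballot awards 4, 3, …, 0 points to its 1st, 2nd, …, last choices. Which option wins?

Borda scores:
  Hira: 6·0 + 12·2 + 9·0 + 8·1 = 32
  Gus: 6·1 + 12·1 + 9·3 + 8·0 = 45
  Ana: 6·3 + 12·3 + 9·2 + 8·4 = 104
  Dana: 6·4 + 12·0 + 9·4 + 8·2 = 76
  Ben: 6·2 + 12·4 + 9·1 + 8·3 = 93
Ana has the highest total.

Ana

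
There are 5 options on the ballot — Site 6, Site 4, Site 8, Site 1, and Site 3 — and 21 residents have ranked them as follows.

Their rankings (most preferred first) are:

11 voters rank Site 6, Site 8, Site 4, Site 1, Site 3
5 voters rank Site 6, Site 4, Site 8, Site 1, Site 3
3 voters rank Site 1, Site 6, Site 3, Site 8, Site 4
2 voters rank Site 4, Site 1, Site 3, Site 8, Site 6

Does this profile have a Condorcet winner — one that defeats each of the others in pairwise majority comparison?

Yes

Head-to-head results (21 voters total):
Site 6 vs Site 4: Site 6 wins 19–2.
Site 6 vs Site 8: Site 6 wins 19–2.
Site 6 vs Site 1: Site 6 wins 16–5.
Site 6 vs Site 3: Site 6 wins 19–2.
Site 4 vs Site 8: Site 8 wins 14–7.
Site 4 vs Site 1: Site 4 wins 18–3.
Site 4 vs Site 3: Site 4 wins 18–3.
Site 8 vs Site 1: Site 8 wins 16–5.
Site 8 vs Site 3: Site 8 wins 16–5.
Site 1 vs Site 3: Site 1 wins 21–0.
Site 6 beats each rival — Site 4 (19–2), Site 8 (19–2), Site 1 (16–5), Site 3 (19–2) — so Site 6 is the Condorcet winner.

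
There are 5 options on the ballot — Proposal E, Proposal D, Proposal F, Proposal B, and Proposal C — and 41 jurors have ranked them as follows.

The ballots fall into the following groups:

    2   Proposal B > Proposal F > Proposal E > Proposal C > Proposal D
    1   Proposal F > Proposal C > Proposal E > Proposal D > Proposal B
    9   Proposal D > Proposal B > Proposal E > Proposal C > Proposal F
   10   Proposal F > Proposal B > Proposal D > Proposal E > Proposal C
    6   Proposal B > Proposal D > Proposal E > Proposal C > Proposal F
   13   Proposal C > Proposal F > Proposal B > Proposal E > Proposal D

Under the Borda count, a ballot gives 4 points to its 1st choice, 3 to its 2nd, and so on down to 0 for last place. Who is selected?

Proposal B

Borda scores:
  Proposal E: 2·2 + 2 + 9·2 + 10·1 + 6·2 + 13·1 = 59
  Proposal D: 2·0 + 1 + 9·4 + 10·2 + 6·3 + 13·0 = 75
  Proposal F: 2·3 + 4 + 9·0 + 10·4 + 6·0 + 13·3 = 89
  Proposal B: 2·4 + 0 + 9·3 + 10·3 + 6·4 + 13·2 = 115
  Proposal C: 2·1 + 3 + 9·1 + 10·0 + 6·1 + 13·4 = 72
Proposal B has the highest total.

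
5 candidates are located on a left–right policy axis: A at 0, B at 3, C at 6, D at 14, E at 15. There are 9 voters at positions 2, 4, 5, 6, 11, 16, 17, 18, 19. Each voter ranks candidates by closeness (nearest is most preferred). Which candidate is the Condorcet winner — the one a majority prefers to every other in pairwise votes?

With single-peaked preferences on a line, the Condorcet winner is the candidate closest to the median voter.
The median voter (position 11) is closest to D at 14.
Check: D vs E — voters closer to D: 5 of 9.

D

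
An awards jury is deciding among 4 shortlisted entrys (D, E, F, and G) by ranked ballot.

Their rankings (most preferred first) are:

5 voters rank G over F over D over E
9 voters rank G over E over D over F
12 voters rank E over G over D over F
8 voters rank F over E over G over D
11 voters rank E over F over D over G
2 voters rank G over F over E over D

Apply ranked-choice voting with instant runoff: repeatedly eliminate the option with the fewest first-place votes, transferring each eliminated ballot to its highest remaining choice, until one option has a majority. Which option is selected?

Round 1: E 23, G 16, F 8, D 0. D has the fewest and is eliminated.
Round 2: E 23, G 16, F 8. F has the fewest and is eliminated.
Round 3: E 31, G 16. E has a majority.

E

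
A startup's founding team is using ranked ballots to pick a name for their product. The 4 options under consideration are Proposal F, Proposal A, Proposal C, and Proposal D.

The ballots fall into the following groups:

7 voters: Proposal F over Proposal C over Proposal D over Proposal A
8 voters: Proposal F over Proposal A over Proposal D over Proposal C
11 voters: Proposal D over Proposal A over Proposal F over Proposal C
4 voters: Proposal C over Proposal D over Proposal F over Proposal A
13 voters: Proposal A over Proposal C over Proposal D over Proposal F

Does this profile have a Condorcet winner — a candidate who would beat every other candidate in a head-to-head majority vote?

Head-to-head results (43 voters total):
Proposal F vs Proposal A: Proposal A wins 24–19.
Proposal F vs Proposal C: Proposal F wins 26–17.
Proposal F vs Proposal D: Proposal D wins 28–15.
Proposal A vs Proposal C: Proposal A wins 32–11.
Proposal A vs Proposal D: Proposal D wins 22–21.
Proposal C vs Proposal D: Proposal C wins 24–19.
No candidate beats all others: Proposal F beats Proposal C beats Proposal D beats Proposal F, a majority cycle.

No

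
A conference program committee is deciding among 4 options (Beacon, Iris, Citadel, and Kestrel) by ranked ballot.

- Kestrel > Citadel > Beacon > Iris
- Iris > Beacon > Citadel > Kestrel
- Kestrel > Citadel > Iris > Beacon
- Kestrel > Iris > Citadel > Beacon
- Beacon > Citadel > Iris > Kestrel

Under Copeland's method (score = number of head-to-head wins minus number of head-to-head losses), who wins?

Kestrel

Pairwise results:
  Beacon vs Iris: Iris wins 3–2.
  Beacon vs Citadel: Citadel wins 3–2.
  Beacon vs Kestrel: Kestrel wins 3–2.
  Iris vs Citadel: Citadel wins 3–2.
  Iris vs Kestrel: Kestrel wins 3–2.
  Citadel vs Kestrel: Kestrel wins 3–2.
Copeland scores (wins − losses):
  Beacon: 0 − 3 = -3
  Iris: 1 − 2 = -1
  Citadel: 2 − 1 = 1
  Kestrel: 3 − 0 = 3
Kestrel has the best Copeland score.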